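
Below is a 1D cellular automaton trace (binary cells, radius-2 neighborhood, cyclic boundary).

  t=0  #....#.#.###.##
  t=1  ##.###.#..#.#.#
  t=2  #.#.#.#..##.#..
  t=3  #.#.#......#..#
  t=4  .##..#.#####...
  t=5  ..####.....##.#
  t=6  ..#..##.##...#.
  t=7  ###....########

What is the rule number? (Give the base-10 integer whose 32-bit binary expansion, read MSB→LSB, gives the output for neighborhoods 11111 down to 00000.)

526799287

  [31] ##### => .  t=4,i=9
  [30] ####. => .  t=4,i=10
  [29] ###.# => .  t=0,i=11
  [28] ###.. => #  t=0,i=0
  [27] ##.## => #  t=0,i=12
  [26] ##.#. => #  t=1,i=6
  [25] ##..# => #  t=4,i=3
  [24] ##... => #  t=0,i=1
  [23] #.### => .  t=0,i=9
  [22] #.##. => #  t=6,i=8
  [21] #.#.# => #  t=0,i=7
  [20] #.#.. => .  t=1,i=7
  [19] #..## => .  t=2,i=8
  [18] #..#. => #  t=1,i=9
  [17] #...# => #  t=6,i=0
  [16] #.... => .  t=0,i=2
  [15] .#### => .  t=4,i=8
  [14] .###. => #  t=0,i=10
  [13] .##.# => .  t=2,i=10
  [12] .##.. => #  t=4,i=2
  [11] .#.## => .  t=0,i=8
  [10] .#.#. => .  t=0,i=6
  [9] .#..# => .  t=1,i=8
  [8] .#... => #  t=3,i=5
  [7] ..### => #  t=5,i=2
  [6] ..##. => .  t=2,i=9
  [5] ..#.# => #  t=0,i=5
  [4] ..#.. => #  t=3,i=11
  [3] ...## => .  t=4,i=0
  [2] ...#. => #  t=0,i=4
  [1] ....# => #  t=0,i=3
  [0] ..... => #  t=3,i=7
  bits 00011111011001100101000110110111 = 526799287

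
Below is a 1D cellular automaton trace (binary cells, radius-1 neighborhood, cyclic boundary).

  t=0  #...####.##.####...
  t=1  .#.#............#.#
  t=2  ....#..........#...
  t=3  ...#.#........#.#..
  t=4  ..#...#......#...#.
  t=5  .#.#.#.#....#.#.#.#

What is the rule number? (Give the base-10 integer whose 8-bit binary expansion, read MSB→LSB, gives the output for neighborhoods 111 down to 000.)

18

  ### -> .   bit 7 = 0  t=0,i=5
  ##. -> .   bit 6 = 0  t=0,i=7
  #.# -> .   bit 5 = 0  t=0,i=8
  #.. -> #   bit 4 = 1  t=0,i=1
  .## -> .   bit 3 = 0  t=0,i=4
  .#. -> .   bit 2 = 0  t=0,i=0
  ..# -> #   bit 1 = 1  t=0,i=3
  ... -> .   bit 0 = 0  t=0,i=2
  bits 00010010 = 18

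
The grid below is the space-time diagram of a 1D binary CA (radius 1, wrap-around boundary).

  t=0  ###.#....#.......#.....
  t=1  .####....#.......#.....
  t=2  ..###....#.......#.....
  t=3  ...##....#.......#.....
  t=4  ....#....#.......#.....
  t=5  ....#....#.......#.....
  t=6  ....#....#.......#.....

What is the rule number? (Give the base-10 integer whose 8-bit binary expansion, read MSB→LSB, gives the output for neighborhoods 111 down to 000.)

  [7] ### => #  t=0,i=1
  [6] ##. => #  t=0,i=2
  [5] #.# => #  t=0,i=3
  [4] #.. => .  t=0,i=5
  [3] .## => .  t=0,i=0
  [2] .#. => #  t=0,i=4
  [1] ..# => .  t=0,i=8
  [0] ... => .  t=0,i=6
  bits 11100100 = 228

228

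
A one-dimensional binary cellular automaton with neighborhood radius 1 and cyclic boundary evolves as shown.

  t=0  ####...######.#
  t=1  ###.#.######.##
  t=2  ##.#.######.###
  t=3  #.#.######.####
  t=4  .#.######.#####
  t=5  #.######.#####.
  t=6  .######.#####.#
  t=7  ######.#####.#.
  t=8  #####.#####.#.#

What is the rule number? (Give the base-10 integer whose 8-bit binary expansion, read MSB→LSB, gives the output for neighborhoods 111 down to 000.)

  ###|#  b7=1 t=0,i=0
  ##.|.  b6=0 t=0,i=3
  #.#|#  b5=1 t=0,i=13
  #..|#  b4=1 t=0,i=4
  .##|#  b3=1 t=0,i=7
  .#.|.  b2=0 t=1,i=4
  ..#|#  b1=1 t=0,i=6
  ...|.  b0=0 t=0,i=5
  bits 10111010 = 186

186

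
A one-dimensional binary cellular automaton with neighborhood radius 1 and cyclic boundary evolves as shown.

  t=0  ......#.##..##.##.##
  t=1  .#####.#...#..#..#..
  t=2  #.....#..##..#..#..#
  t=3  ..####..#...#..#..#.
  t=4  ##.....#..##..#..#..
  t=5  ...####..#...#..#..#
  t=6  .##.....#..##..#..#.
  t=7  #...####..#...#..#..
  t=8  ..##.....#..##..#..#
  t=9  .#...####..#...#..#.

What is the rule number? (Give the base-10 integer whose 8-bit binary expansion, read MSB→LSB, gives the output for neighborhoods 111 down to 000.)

  [7] ### => .  t=1,i=2
  [6] ##. => .  t=0,i=9
  [5] #.# => #  t=0,i=7
  [4] #.. => .  t=0,i=0
  [3] .## => .  t=0,i=8
  [2] .#. => .  t=0,i=6
  [1] ..# => #  t=0,i=5
  [0] ... => #  t=0,i=1
  bits 00100011 = 35

35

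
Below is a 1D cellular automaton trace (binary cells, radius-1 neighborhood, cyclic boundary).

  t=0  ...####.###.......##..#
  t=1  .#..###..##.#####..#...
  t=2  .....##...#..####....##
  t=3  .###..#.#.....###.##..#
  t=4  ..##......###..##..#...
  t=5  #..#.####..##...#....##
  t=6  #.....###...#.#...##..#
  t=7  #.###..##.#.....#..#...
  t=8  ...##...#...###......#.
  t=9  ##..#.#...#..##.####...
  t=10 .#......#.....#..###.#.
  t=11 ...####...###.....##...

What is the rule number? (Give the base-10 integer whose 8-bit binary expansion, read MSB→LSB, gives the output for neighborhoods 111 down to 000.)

  ###|#  b7=1 t=0,i=4
  ##.|#  b6=1 t=0,i=6
  #.#|.  b5=0 t=0,i=7
  #..|.  b4=0 t=0,i=0
  .##|.  b3=0 t=0,i=3
  .#.|.  b2=0 t=0,i=22
  ..#|.  b1=0 t=0,i=2
  ...|#  b0=1 t=0,i=1
  bits 11000001 = 193

193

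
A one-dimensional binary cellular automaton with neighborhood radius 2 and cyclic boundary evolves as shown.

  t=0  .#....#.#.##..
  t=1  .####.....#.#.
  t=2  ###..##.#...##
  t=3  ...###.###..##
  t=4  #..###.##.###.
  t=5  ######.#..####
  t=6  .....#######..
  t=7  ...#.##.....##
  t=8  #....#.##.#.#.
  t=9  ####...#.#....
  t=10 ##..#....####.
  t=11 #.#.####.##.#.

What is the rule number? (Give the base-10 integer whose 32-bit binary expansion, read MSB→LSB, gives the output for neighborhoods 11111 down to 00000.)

668582866

  ##### -> .   bit 31 = 0  t=2,i=0
  ####. -> .   bit 30 = 0  t=1,i=3
  ###.# -> #   bit 29 = 1  t=3,i=5
  ###.. -> .   bit 28 = 0  t=1,i=4
  ##.## -> .   bit 27 = 0  t=3,i=6
  ##.#. -> #   bit 26 = 1  t=2,i=7
  ##..# -> #   bit 25 = 1  t=2,i=3
  ##... -> #   bit 24 = 1  t=0,i=12
  #.### -> #   bit 23 = 1  t=3,i=7
  #.##. -> #   bit 22 = 1  t=0,i=10
  #.#.# -> .   bit 21 = 0  t=0,i=8
  #.#.. -> #   bit 20 = 1  t=1,i=12
  #..## -> #   bit 19 = 1  t=1,i=0
  #..#. -> .   bit 18 = 0  t=10,i=3
  #...# -> .   bit 17 = 0  t=0,i=13
  #.... -> #   bit 16 = 1  t=0,i=3
  .#### -> #   bit 15 = 1  t=1,i=2
  .###. -> #   bit 14 = 1  t=3,i=4
  .##.# -> .   bit 13 = 0  t=2,i=6
  .##.. -> .   bit 12 = 0  t=0,i=11
  .#.## -> .   bit 11 = 0  t=0,i=9
  .#.#. -> .   bit 10 = 0  t=0,i=7
  .#..# -> #   bit 9 = 1  t=1,i=13
  .#... -> #   bit 8 = 1  t=0,i=2
  ..### -> #   bit 7 = 1  t=1,i=1
  ..##. -> #   bit 6 = 1  t=2,i=5
  ..#.# -> .   bit 5 = 0  t=0,i=6
  ..#.. -> #   bit 4 = 1  t=0,i=1
  ...## -> .   bit 3 = 0  t=2,i=11
  ...#. -> .   bit 2 = 0  t=0,i=0
  ....# -> #   bit 1 = 1  t=0,i=4
  ..... -> .   bit 0 = 0  t=1,i=7
  bits 00100111110110011100001111010010 = 668582866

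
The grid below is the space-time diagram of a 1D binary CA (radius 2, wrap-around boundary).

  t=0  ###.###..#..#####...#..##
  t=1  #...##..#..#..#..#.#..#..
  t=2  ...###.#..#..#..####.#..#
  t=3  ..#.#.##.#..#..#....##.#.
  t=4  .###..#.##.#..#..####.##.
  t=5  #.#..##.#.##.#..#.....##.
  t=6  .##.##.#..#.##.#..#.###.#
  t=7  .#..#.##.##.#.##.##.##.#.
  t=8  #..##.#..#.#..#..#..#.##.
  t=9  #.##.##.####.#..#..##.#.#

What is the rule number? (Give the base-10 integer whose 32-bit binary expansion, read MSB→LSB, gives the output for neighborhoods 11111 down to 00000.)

  ##### -> #   bit 31 = 1  t=0,i=0
  ####. -> .   bit 30 = 0  t=0,i=1
  ###.# -> .   bit 29 = 0  t=0,i=2
  ###.. -> .   bit 28 = 0  t=0,i=6
  ##.## -> .   bit 27 = 0  t=0,i=3
  ##.#. -> #   bit 26 = 1  t=2,i=6
  ##..# -> .   bit 25 = 0  t=0,i=7
  ##... -> #   bit 24 = 1  t=0,i=17
  #.### -> #   bit 23 = 1  t=0,i=4
  #.##. -> #   bit 22 = 1  t=3,i=6
  #.#.# -> .   bit 21 = 0  t=3,i=4
  #.#.. -> #   bit 20 = 1  t=1,i=19
  #..## -> #   bit 19 = 1  t=0,i=11
  #..#. -> #   bit 18 = 1  t=0,i=8
  #...# -> .   bit 17 = 0  t=0,i=18
  #.... -> #   bit 16 = 1  t=3,i=17
  .#### -> .   bit 15 = 0  t=0,i=13
  .###. -> #   bit 14 = 1  t=0,i=5
  .##.# -> .   bit 13 = 0  t=3,i=7
  .##.. -> #   bit 12 = 1  t=1,i=5
  .#.## -> .   bit 11 = 0  t=3,i=5
  .#.#. -> #   bit 10 = 1  t=1,i=18
  .#..# -> .   bit 9 = 0  t=0,i=10
  .#... -> .   bit 8 = 0  t=1,i=1
  ..### -> .   bit 7 = 0  t=0,i=12
  ..##. -> #   bit 6 = 1  t=1,i=4
  ..#.# -> #   bit 5 = 1  t=1,i=17
  ..#.. -> .   bit 4 = 0  t=0,i=9
  ...## -> #   bit 3 = 1  t=1,i=3
  ...#. -> #   bit 2 = 1  t=0,i=19
  ....# -> #   bit 1 = 1  t=3,i=18
  ..... -> .   bit 0 = 0  t=5,i=19
  bits 10000101110111010101010001101110 = 2245874798

2245874798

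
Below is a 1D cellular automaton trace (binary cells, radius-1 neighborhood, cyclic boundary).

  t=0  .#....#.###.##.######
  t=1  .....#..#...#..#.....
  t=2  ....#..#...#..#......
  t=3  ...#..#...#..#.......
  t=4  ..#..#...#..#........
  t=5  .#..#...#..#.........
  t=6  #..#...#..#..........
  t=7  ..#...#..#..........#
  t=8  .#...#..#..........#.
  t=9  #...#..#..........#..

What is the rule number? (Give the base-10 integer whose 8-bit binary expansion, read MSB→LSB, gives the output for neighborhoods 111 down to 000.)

  [7] ### => .  t=0,i=9
  [6] ##. => .  t=0,i=10
  [5] #.# => .  t=0,i=0
  [4] #.. => .  t=0,i=2
  [3] .## => #  t=0,i=8
  [2] .#. => .  t=0,i=1
  [1] ..# => #  t=0,i=5
  [0] ... => .  t=0,i=3
  bits 00001010 = 10

10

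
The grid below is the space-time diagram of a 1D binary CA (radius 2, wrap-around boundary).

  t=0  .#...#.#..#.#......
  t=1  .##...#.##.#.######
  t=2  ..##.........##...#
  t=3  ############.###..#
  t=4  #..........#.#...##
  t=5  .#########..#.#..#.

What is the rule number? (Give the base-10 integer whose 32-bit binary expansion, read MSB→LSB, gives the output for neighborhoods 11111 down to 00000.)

  [31] ##### => .  t=1,i=15
  [30] ####. => .  t=1,i=17
  [29] ###.# => #  t=1,i=18
  [28] ###.. => .  t=3,i=15
  [27] ##.## => .  t=1,i=0
  [26] ##.#. => .  t=1,i=10
  [25] ##..# => .  t=3,i=16
  [24] ##... => #  t=1,i=3
  [23] #.### => #  t=1,i=13
  [22] #.##. => .  t=1,i=1
  [21] #.#.# => .  t=1,i=11
  [20] #.#.. => .  t=0,i=7
  [19] #..## => #  t=2,i=1
  [18] #..#. => #  t=0,i=9
  [17] #...# => .  t=0,i=3
  [16] #.... => #  t=0,i=14
  [15] .#### => #  t=1,i=14
  [14] .###. => .  t=3,i=14
  [13] .##.# => .  t=1,i=9
  [12] .##.. => #  t=1,i=2
  [11] .#.## => .  t=1,i=7
  [10] .#.#. => #  t=0,i=6
  [9] .#..# => #  t=0,i=8
  [8] .#... => #  t=0,i=2
  [7] ..### => #  t=3,i=18
  [6] ..##. => #  t=2,i=2
  [5] ..#.# => .  t=0,i=5
  [4] ..#.. => #  t=0,i=1
  [3] ...## => .  t=2,i=12
  [2] ...#. => .  t=0,i=0
  [1] ....# => #  t=0,i=18
  [0] ..... => #  t=0,i=15
  bits 00100001100011011001011111010011 = 562927571

562927571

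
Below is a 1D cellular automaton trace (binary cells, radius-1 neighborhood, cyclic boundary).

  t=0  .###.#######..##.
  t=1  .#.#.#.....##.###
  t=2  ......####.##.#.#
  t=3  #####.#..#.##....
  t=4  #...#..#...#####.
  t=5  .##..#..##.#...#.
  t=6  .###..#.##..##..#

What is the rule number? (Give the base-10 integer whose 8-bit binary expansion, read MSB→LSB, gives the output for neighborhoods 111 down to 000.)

  [7] ### => .  t=0,i=2
  [6] ##. => #  t=0,i=3
  [5] #.# => .  t=0,i=4
  [4] #.. => #  t=0,i=12
  [3] .## => #  t=0,i=1
  [2] .#. => .  t=1,i=1
  [1] ..# => .  t=0,i=0
  [0] ... => #  t=1,i=7
  bits 01011001 = 89

89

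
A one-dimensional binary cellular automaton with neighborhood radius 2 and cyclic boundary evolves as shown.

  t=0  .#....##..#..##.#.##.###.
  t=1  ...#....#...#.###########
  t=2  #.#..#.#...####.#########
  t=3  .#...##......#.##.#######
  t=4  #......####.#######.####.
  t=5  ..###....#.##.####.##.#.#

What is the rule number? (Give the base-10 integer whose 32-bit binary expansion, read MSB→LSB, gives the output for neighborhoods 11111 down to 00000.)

  ##### -> #   bit 31 = 1  t=1,i=16
  ####. -> #   bit 30 = 1  t=1,i=23
  ###.# -> .   bit 29 = 0  t=2,i=0
  ###.. -> #   bit 28 = 1  t=0,i=23
  ##.## -> #   bit 27 = 1  t=0,i=20
  ##.#. -> #   bit 26 = 1  t=0,i=15
  ##..# -> #   bit 25 = 1  t=0,i=8
  ##... -> #   bit 24 = 1  t=1,i=0
  #.### -> #   bit 23 = 1  t=0,i=21
  #.##. -> #   bit 22 = 1  t=0,i=18
  #.#.# -> #   bit 21 = 1  t=0,i=16
  #.#.. -> .   bit 20 = 0  t=2,i=2
  #..## -> #   bit 19 = 1  t=0,i=12
  #..#. -> .   bit 18 = 0  t=0,i=0
  #...# -> .   bit 17 = 0  t=1,i=1
  #.... -> #   bit 16 = 1  t=0,i=3
  .#### -> .   bit 15 = 0  t=1,i=15
  .###. -> #   bit 14 = 1  t=0,i=22
  .##.# -> #   bit 13 = 1  t=0,i=14
  .##.. -> .   bit 12 = 0  t=0,i=7
  .#.## -> #   bit 11 = 1  t=0,i=17
  .#.#. -> #   bit 10 = 1  t=2,i=6
  .#..# -> .   bit 9 = 0  t=0,i=11
  .#... -> .   bit 8 = 0  t=0,i=2
  ..### -> .   bit 7 = 0  t=2,i=11
  ..##. -> .   bit 6 = 0  t=0,i=6
  ..#.# -> #   bit 5 = 1  t=1,i=12
  ..#.. -> .   bit 4 = 0  t=0,i=1
  ...## -> .   bit 3 = 0  t=0,i=5
  ...#. -> #   bit 2 = 1  t=1,i=2
  ....# -> .   bit 1 = 0  t=0,i=4
  ..... -> #   bit 0 = 1  t=3,i=9
  bits 11011111111010010110110000100101 = 3756616741

3756616741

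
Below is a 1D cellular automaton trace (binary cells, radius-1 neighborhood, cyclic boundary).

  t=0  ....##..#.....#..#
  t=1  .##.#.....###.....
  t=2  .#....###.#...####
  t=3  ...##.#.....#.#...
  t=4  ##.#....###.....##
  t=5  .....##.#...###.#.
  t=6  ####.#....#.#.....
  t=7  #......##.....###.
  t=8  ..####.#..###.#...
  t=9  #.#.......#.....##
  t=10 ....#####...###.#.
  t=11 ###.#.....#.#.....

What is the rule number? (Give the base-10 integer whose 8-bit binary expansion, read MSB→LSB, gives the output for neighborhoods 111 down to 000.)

  nb ###: next=.  (t=1,i=11, bit7=0)
  nb ##.: next=.  (t=0,i=5, bit6=0)
  nb #.#: next=.  (t=1,i=3, bit5=0)
  nb #..: next=.  (t=0,i=0, bit4=0)
  nb .##: next=#  (t=0,i=4, bit3=1)
  nb .#.: next=.  (t=0,i=8, bit2=0)
  nb ..#: next=.  (t=0,i=3, bit1=0)
  nb ...: next=#  (t=0,i=1, bit0=1)
  bits 00001001 = 9

9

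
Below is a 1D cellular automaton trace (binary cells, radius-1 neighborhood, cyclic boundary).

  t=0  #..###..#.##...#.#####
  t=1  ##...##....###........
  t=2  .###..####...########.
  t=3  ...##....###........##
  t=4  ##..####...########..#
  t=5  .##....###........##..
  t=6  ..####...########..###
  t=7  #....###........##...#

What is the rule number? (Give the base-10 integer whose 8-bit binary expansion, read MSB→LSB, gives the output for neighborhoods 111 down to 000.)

81

  ###|.  b7=0 t=0,i=4
  ##.|#  b6=1 t=0,i=0
  #.#|.  b5=0 t=0,i=9
  #..|#  b4=1 t=0,i=1
  .##|.  b3=0 t=0,i=3
  .#.|.  b2=0 t=0,i=8
  ..#|.  b1=0 t=0,i=2
  ...|#  b0=1 t=0,i=13
  bits 01010001 = 81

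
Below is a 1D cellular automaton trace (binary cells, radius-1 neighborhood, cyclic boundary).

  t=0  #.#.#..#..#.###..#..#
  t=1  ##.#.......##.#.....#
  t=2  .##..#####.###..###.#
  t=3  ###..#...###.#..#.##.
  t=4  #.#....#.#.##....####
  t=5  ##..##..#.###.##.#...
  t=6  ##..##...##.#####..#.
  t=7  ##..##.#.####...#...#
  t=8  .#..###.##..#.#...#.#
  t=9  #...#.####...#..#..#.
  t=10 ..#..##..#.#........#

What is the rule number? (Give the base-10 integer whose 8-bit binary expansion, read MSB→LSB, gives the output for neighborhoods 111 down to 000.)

105

  nb ###: next=.  (t=0,i=13, bit7=0)
  nb ##.: next=#  (t=0,i=0, bit6=1)
  nb #.#: next=#  (t=0,i=1, bit5=1)
  nb #..: next=.  (t=0,i=5, bit4=0)
  nb .##: next=#  (t=0,i=12, bit3=1)
  nb .#.: next=.  (t=0,i=2, bit2=0)
  nb ..#: next=.  (t=0,i=6, bit1=0)
  nb ...: next=#  (t=1,i=5, bit0=1)
  bits 01101001 = 105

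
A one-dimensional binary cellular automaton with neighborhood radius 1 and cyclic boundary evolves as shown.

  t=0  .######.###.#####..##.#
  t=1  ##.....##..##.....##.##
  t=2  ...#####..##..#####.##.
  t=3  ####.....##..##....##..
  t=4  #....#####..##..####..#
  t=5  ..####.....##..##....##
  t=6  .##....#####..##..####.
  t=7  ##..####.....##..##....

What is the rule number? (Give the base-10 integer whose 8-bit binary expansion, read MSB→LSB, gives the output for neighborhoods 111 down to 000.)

47

  nb ###: next=.  (t=0,i=2, bit7=0)
  nb ##.: next=.  (t=0,i=6, bit6=0)
  nb #.#: next=#  (t=0,i=0, bit5=1)
  nb #..: next=.  (t=0,i=17, bit4=0)
  nb .##: next=#  (t=0,i=1, bit3=1)
  nb .#.: next=#  (t=0,i=22, bit2=1)
  nb ..#: next=#  (t=0,i=18, bit1=1)
  nb ...: next=#  (t=1,i=3, bit0=1)
  bits 00101111 = 47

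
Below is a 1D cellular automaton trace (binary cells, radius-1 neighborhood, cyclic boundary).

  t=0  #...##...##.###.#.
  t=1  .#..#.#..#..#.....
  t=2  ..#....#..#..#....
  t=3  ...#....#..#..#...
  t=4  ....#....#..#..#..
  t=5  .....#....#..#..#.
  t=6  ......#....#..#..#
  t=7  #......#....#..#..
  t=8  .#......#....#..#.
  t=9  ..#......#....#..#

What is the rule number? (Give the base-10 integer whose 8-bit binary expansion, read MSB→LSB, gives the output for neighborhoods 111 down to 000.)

24

  ###|.  b7=0 t=0,i=13
  ##.|.  b6=0 t=0,i=5
  #.#|.  b5=0 t=0,i=11
  #..|#  b4=1 t=0,i=1
  .##|#  b3=1 t=0,i=4
  .#.|.  b2=0 t=0,i=0
  ..#|.  b1=0 t=0,i=3
  ...|.  b0=0 t=0,i=2
  bits 00011000 = 24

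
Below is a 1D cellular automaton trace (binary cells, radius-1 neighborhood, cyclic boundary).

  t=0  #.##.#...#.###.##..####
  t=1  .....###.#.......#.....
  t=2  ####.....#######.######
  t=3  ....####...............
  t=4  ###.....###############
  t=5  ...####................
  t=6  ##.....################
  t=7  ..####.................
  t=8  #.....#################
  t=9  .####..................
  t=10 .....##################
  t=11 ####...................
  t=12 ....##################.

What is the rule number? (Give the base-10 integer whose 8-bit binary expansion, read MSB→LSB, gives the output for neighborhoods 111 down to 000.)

21

  nb ###: next=.  (t=0,i=12, bit7=0)
  nb ##.: next=.  (t=0,i=0, bit6=0)
  nb #.#: next=.  (t=0,i=1, bit5=0)
  nb #..: next=#  (t=0,i=6, bit4=1)
  nb .##: next=.  (t=0,i=2, bit3=0)
  nb .#.: next=#  (t=0,i=5, bit2=1)
  nb ..#: next=.  (t=0,i=8, bit1=0)
  nb ...: next=#  (t=0,i=7, bit0=1)
  bits 00010101 = 21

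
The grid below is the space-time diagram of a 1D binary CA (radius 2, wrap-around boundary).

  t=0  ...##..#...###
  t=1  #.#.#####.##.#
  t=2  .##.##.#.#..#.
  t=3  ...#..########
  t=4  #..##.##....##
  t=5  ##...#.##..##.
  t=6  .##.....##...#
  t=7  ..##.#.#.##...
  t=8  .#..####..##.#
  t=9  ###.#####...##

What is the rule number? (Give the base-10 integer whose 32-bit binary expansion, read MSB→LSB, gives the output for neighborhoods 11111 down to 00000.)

  ##### -> .   bit 31 = 0  t=1,i=6
  ####. -> #   bit 30 = 1  t=1,i=7
  ###.# -> .   bit 29 = 0  t=1,i=8
  ###.. -> #   bit 28 = 1  t=0,i=13
  ##.## -> #   bit 27 = 1  t=1,i=9
  ##.#. -> #   bit 26 = 1  t=1,i=1
  ##..# -> #   bit 25 = 1  t=0,i=5
  ##... -> #   bit 24 = 1  t=0,i=0
  #.### -> #   bit 23 = 1  t=1,i=4
  #.##. -> .   bit 22 = 0  t=1,i=10
  #.#.# -> #   bit 21 = 1  t=1,i=2
  #.#.. -> #   bit 20 = 1  t=2,i=9
  #..## -> .   bit 19 = 0  t=2,i=0
  #..#. -> #   bit 18 = 1  t=0,i=6
  #...# -> .   bit 17 = 0  t=0,i=1
  #.... -> .   bit 16 = 0  t=4,i=9
  .#### -> #   bit 15 = 1  t=1,i=5
  .###. -> .   bit 14 = 0  t=0,i=12
  .##.# -> .   bit 13 = 0  t=1,i=0
  .##.. -> #   bit 12 = 1  t=0,i=4
  .#.## -> .   bit 11 = 0  t=1,i=3
  .#.#. -> #   bit 10 = 1  t=2,i=8
  .#..# -> #   bit 9 = 1  t=2,i=10
  .#... -> #   bit 8 = 1  t=0,i=8
  ..### -> #   bit 7 = 1  t=0,i=11
  ..##. -> .   bit 6 = 0  t=0,i=3
  ..#.# -> .   bit 5 = 0  t=5,i=5
  ..#.. -> #   bit 4 = 1  t=0,i=7
  ...## -> #   bit 3 = 1  t=0,i=2
  ...#. -> .   bit 2 = 0  t=3,i=2
  ....# -> .   bit 1 = 0  t=4,i=10
  ..... -> #   bit 0 = 1  t=6,i=5
  bits 01011111101101001001011110011001 = 1605670809

1605670809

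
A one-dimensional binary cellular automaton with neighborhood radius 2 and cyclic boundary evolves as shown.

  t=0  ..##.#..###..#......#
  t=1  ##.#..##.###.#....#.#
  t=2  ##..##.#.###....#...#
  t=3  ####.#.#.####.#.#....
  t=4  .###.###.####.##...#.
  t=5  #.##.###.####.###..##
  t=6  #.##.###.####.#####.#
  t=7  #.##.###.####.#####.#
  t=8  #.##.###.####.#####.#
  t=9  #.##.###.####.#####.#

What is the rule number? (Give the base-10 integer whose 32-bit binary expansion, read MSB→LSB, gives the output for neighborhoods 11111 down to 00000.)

4092130834

  nb #####: next=#  (t=6,i=16, bit31=1)
  nb ####.: next=#  (t=3,i=2, bit30=1)
  nb ###.#: next=#  (t=1,i=1, bit29=1)
  nb ###..: next=#  (t=0,i=10, bit28=1)
  nb ##.##: next=.  (t=1,i=8, bit27=0)
  nb ##.#.: next=.  (t=0,i=4, bit26=0)
  nb ##..#: next=#  (t=0,i=11, bit25=1)
  nb ##...: next=#  (t=2,i=12, bit24=1)
  nb #.###: next=#  (t=1,i=9, bit23=1)
  nb #.##.: next=#  (t=4,i=14, bit22=1)
  nb #.#.#: next=#  (t=2,i=7, bit21=1)
  nb #.#..: next=.  (t=0,i=5, bit20=0)
  nb #..##: next=#  (t=0,i=1, bit19=1)
  nb #..#.: next=.  (t=0,i=12, bit18=0)
  nb #...#: next=.  (t=2,i=18, bit17=0)
  nb #....: next=.  (t=0,i=15, bit16=0)
  nb .####: next=#  (t=3,i=1, bit15=1)
  nb .###.: next=#  (t=0,i=9, bit14=1)
  nb .##.#: next=#  (t=0,i=3, bit13=1)
  nb .##..: next=#  (t=4,i=15, bit12=1)
  nb .#.##: next=.  (t=1,i=19, bit11=0)
  nb .#.#.: next=#  (t=3,i=6, bit10=1)
  nb .#..#: next=#  (t=0,i=0, bit9=1)
  nb .#...: next=.  (t=0,i=14, bit8=0)
  nb ..###: next=.  (t=0,i=8, bit7=0)
  nb ..##.: next=.  (t=0,i=2, bit6=0)
  nb ..#.#: next=.  (t=1,i=18, bit5=0)
  nb ..#..: next=#  (t=0,i=13, bit4=1)
  nb ...##: next=.  (t=2,i=19, bit3=0)
  nb ...#.: next=.  (t=0,i=19, bit2=0)
  nb ....#: next=#  (t=0,i=18, bit1=1)
  nb .....: next=.  (t=0,i=16, bit0=0)
  bits 11110011111010001111011000010010 = 4092130834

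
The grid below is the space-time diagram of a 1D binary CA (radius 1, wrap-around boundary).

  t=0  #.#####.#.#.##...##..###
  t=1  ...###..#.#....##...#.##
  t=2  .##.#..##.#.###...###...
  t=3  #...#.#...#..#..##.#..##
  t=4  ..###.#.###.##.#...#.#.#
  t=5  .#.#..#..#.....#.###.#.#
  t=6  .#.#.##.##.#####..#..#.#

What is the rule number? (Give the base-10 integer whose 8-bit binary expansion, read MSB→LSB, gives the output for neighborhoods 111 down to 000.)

  nb ###: next=#  (t=0,i=3, bit7=1)
  nb ##.: next=.  (t=0,i=0, bit6=0)
  nb #.#: next=.  (t=0,i=1, bit5=0)
  nb #..: next=.  (t=0,i=14, bit4=0)
  nb .##: next=.  (t=0,i=2, bit3=0)
  nb .#.: next=#  (t=0,i=8, bit2=1)
  nb ..#: next=#  (t=0,i=16, bit1=1)
  nb ...: next=#  (t=0,i=15, bit0=1)
  bits 10000111 = 135

135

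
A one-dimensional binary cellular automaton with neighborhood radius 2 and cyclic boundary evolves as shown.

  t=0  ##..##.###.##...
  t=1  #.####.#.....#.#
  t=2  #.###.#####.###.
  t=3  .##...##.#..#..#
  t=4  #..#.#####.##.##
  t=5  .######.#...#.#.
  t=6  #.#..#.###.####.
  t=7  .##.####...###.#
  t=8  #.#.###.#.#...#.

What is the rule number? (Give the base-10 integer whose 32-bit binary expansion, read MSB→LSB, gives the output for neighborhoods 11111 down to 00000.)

  ##### -> .   bit 31 = 0  t=2,i=8
  ####. -> #   bit 30 = 1  t=1,i=4
  ###.# -> .   bit 29 = 0  t=0,i=9
  ###.. -> .   bit 28 = 0  t=4,i=0
  ##.## -> .   bit 27 = 0  t=0,i=6
  ##.#. -> #   bit 26 = 1  t=1,i=6
  ##..# -> #   bit 25 = 1  t=0,i=2
  ##... -> #   bit 24 = 1  t=0,i=13
  #.### -> #   bit 23 = 1  t=0,i=7
  #.##. -> .   bit 22 = 0  t=0,i=11
  #.#.# -> .   bit 21 = 0  t=2,i=0
  #.#.. -> #   bit 20 = 1  t=1,i=7
  #..## -> #   bit 19 = 1  t=0,i=3
  #..#. -> #   bit 18 = 1  t=3,i=11
  #...# -> .   bit 17 = 0  t=0,i=14
  #.... -> #   bit 16 = 1  t=1,i=9
  .#### -> #   bit 15 = 1  t=1,i=3
  .###. -> .   bit 14 = 0  t=0,i=8
  .##.# -> #   bit 13 = 1  t=0,i=5
  .##.. -> .   bit 12 = 0  t=0,i=1
  .#.## -> #   bit 11 = 1  t=1,i=14
  .#.#. -> #   bit 10 = 1  t=5,i=13
  .#..# -> .   bit 9 = 0  t=3,i=10
  .#... -> #   bit 8 = 1  t=1,i=8
  ..### -> .   bit 7 = 0  t=5,i=1
  ..##. -> #   bit 6 = 1  t=0,i=0
  ..#.# -> #   bit 5 = 1  t=1,i=13
  ..#.. -> #   bit 4 = 1  t=3,i=12
  ...## -> #   bit 3 = 1  t=0,i=15
  ...#. -> #   bit 2 = 1  t=1,i=12
  ....# -> .   bit 1 = 0  t=1,i=11
  ..... -> #   bit 0 = 1  t=1,i=10
  bits 01000111100111011010110101111101 = 1201515901

1201515901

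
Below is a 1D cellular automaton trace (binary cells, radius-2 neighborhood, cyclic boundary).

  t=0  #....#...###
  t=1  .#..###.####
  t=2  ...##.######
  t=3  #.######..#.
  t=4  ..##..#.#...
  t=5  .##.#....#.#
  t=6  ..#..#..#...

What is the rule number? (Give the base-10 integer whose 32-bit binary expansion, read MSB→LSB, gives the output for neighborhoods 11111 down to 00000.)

1804116445

  ##### -> .   bit 31 = 0  t=2,i=8
  ####. -> #   bit 30 = 1  t=0,i=11
  ###.# -> #   bit 29 = 1  t=1,i=6
  ###.. -> .   bit 28 = 0  t=0,i=0
  ##.## -> #   bit 27 = 1  t=1,i=7
  ##.#. -> .   bit 26 = 0  t=1,i=0
  ##..# -> #   bit 25 = 1  t=3,i=8
  ##... -> #   bit 24 = 1  t=0,i=1
  #.### -> #   bit 23 = 1  t=1,i=8
  #.##. -> .   bit 22 = 0  t=5,i=1
  #.#.# -> .   bit 21 = 0  t=3,i=0
  #.#.. -> .   bit 20 = 0  t=1,i=1
  #..## -> #   bit 19 = 1  t=1,i=3
  #..#. -> .   bit 18 = 0  t=3,i=9
  #...# -> .   bit 17 = 0  t=0,i=7
  #.... -> .   bit 16 = 0  t=0,i=2
  .#### -> #   bit 15 = 1  t=0,i=10
  .###. -> .   bit 14 = 0  t=1,i=5
  .##.# -> #   bit 13 = 1  t=2,i=4
  .##.. -> .   bit 12 = 0  t=4,i=3
  .#.## -> .   bit 11 = 0  t=3,i=1
  .#.#. -> .   bit 10 = 0  t=3,i=11
  .#..# -> .   bit 9 = 0  t=1,i=2
  .#... -> #   bit 8 = 1  t=0,i=6
  ..### -> #   bit 7 = 1  t=0,i=9
  ..##. -> #   bit 6 = 1  t=2,i=3
  ..#.# -> .   bit 5 = 0  t=3,i=10
  ..#.. -> #   bit 4 = 1  t=0,i=5
  ...## -> #   bit 3 = 1  t=0,i=8
  ...#. -> #   bit 2 = 1  t=0,i=4
  ....# -> .   bit 1 = 0  t=0,i=3
  ..... -> #   bit 0 = 1  t=4,i=11
  bits 01101011100010001010000111011101 = 1804116445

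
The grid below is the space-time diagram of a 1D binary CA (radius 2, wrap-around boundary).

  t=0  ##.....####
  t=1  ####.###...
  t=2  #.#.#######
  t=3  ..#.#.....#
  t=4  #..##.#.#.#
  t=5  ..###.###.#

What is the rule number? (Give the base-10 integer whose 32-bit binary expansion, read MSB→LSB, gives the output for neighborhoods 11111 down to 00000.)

1509648090

  nb #####: next=.  (t=0,i=9, bit31=0)
  nb ####.: next=#  (t=0,i=0, bit30=1)
  nb ###.#: next=.  (t=1,i=3, bit29=0)
  nb ###..: next=#  (t=0,i=1, bit28=1)
  nb ##.##: next=#  (t=1,i=4, bit27=1)
  nb ##.#.: next=.  (t=2,i=1, bit26=0)
  nb ##..#: next=.  (t=4,i=1, bit25=0)
  nb ##...: next=#  (t=0,i=2, bit24=1)
  nb #.###: next=#  (t=1,i=5, bit23=1)
  nb #.##.: next=#  (t=4,i=10, bit22=1)
  nb #.#.#: next=#  (t=2,i=2, bit21=1)
  nb #.#..: next=#  (t=3,i=4, bit20=1)
  nb #..##: next=#  (t=4,i=2, bit19=1)
  nb #..#.: next=.  (t=3,i=1, bit18=0)
  nb #...#: next=#  (t=1,i=9, bit17=1)
  nb #....: next=#  (t=0,i=3, bit16=1)
  nb .####: next=.  (t=0,i=8, bit15=0)
  nb .###.: next=#  (t=1,i=6, bit14=1)
  nb .##.#: next=#  (t=4,i=4, bit13=1)
  nb .##..: next=.  (t=4,i=0, bit12=0)
  nb .#.##: next=.  (t=2,i=3, bit11=0)
  nb .#.#.: next=#  (t=3,i=3, bit10=1)
  nb .#..#: next=#  (t=3,i=0, bit9=1)
  nb .#...: next=.  (t=3,i=5, bit8=0)
  nb ..###: next=#  (t=0,i=7, bit7=1)
  nb ..##.: next=#  (t=4,i=3, bit6=1)
  nb ..#.#: next=.  (t=3,i=2, bit5=0)
  nb ..#..: next=#  (t=3,i=10, bit4=1)
  nb ...##: next=#  (t=0,i=6, bit3=1)
  nb ...#.: next=.  (t=3,i=9, bit2=0)
  nb ....#: next=#  (t=0,i=5, bit1=1)
  nb .....: next=.  (t=0,i=4, bit0=0)
  bits 01011001111110110110011011011010 = 1509648090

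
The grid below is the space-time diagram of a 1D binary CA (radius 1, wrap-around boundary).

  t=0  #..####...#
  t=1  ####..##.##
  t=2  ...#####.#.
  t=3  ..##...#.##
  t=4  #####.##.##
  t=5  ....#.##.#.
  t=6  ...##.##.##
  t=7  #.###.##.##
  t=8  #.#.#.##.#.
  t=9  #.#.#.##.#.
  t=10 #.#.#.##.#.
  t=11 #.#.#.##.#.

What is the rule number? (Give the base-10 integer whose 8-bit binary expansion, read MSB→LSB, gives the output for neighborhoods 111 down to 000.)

94

  ### -> .   bit 7 = 0  t=0,i=4
  ##. -> #   bit 6 = 1  t=0,i=0
  #.# -> .   bit 5 = 0  t=1,i=8
  #.. -> #   bit 4 = 1  t=0,i=1
  .## -> #   bit 3 = 1  t=0,i=3
  .#. -> #   bit 2 = 1  t=2,i=9
  ..# -> #   bit 1 = 1  t=0,i=2
  ... -> .   bit 0 = 0  t=0,i=8
  bits 01011110 = 94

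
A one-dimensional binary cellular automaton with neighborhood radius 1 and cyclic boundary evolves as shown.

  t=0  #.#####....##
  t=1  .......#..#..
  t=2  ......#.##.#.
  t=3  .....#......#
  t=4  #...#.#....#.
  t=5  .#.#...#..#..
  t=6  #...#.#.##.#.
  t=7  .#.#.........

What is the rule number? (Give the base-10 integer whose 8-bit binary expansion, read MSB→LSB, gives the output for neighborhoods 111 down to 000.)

18

  ###|.  b7=0 t=0,i=3
  ##.|.  b6=0 t=0,i=0
  #.#|.  b5=0 t=0,i=1
  #..|#  b4=1 t=0,i=7
  .##|.  b3=0 t=0,i=2
  .#.|.  b2=0 t=1,i=7
  ..#|#  b1=1 t=0,i=10
  ...|.  b0=0 t=0,i=8
  bits 00010010 = 18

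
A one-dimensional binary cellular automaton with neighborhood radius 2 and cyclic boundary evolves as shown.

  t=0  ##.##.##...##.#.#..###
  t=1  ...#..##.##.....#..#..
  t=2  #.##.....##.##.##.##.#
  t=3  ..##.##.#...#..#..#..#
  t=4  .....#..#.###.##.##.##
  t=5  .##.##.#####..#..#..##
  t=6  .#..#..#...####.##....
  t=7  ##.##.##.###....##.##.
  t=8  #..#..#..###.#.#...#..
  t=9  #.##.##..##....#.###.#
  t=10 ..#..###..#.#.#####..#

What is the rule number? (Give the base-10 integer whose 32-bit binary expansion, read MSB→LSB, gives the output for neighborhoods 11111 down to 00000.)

  #####|.  b31=0 t=0,i=21
  ####.|.  b30=0 t=0,i=0
  ###.#|.  b29=0 t=0,i=1
  ###..|#  b28=1 t=5,i=11
  ##.##|.  b27=0 t=0,i=2
  ##.#.|.  b26=0 t=0,i=13
  ##..#|#  b25=1 t=5,i=12
  ##...|.  b24=0 t=0,i=8
  #.###|#  b23=1 t=4,i=10
  #.##.|#  b22=1 t=0,i=3
  #.#.#|.  b21=0 t=0,i=14
  #.#..|#  b20=1 t=0,i=16
  #..##|.  b19=0 t=0,i=18
  #..#.|#  b18=1 t=1,i=18
  #...#|#  b17=1 t=0,i=9
  #....|#  b16=1 t=1,i=12
  .####|.  b15=0 t=0,i=20
  .###.|#  b14=1 t=4,i=11
  .##.#|.  b13=0 t=0,i=4
  .##..|#  b12=1 t=0,i=7
  .#.##|#  b11=1 t=4,i=9
  .#.#.|.  b10=0 t=0,i=15
  .#..#|.  b9=0 t=0,i=17
  .#...|.  b8=0 t=1,i=20
  ..###|#  b7=1 t=0,i=19
  ..##.|.  b6=0 t=0,i=11
  ..#.#|#  b5=1 t=4,i=8
  ..#..|#  b4=1 t=1,i=3
  ...##|#  b3=1 t=0,i=10
  ...#.|#  b2=1 t=1,i=2
  ....#|.  b1=0 t=1,i=1
  .....|#  b0=1 t=1,i=0
  bits 00010010110101110101100010111101 = 316102845

316102845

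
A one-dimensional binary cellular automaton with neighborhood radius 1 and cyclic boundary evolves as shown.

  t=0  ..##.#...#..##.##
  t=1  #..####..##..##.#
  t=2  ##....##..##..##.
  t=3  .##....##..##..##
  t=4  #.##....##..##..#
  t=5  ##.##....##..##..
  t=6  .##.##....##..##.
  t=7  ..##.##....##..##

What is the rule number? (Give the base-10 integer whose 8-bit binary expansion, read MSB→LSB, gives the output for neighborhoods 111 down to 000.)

  [7] ### => .  t=1,i=4
  [6] ##. => #  t=0,i=3
  [5] #.# => #  t=0,i=4
  [4] #.. => #  t=0,i=0
  [3] .## => .  t=0,i=2
  [2] .#. => #  t=0,i=5
  [1] ..# => .  t=0,i=1
  [0] ... => .  t=0,i=7
  bits 01110100 = 116

116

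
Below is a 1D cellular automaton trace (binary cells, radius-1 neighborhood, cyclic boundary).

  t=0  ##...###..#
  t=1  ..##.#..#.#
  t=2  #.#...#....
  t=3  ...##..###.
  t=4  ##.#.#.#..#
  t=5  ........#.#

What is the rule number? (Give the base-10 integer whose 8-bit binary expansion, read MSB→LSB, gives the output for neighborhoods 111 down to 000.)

  nb ###: next=.  (t=0,i=0, bit7=0)
  nb ##.: next=.  (t=0,i=1, bit6=0)
  nb #.#: next=.  (t=1,i=4, bit5=0)
  nb #..: next=#  (t=0,i=2, bit4=1)
  nb .##: next=#  (t=0,i=5, bit3=1)
  nb .#.: next=.  (t=1,i=5, bit2=0)
  nb ..#: next=.  (t=0,i=4, bit1=0)
  nb ...: next=#  (t=0,i=3, bit0=1)
  bits 00011001 = 25

25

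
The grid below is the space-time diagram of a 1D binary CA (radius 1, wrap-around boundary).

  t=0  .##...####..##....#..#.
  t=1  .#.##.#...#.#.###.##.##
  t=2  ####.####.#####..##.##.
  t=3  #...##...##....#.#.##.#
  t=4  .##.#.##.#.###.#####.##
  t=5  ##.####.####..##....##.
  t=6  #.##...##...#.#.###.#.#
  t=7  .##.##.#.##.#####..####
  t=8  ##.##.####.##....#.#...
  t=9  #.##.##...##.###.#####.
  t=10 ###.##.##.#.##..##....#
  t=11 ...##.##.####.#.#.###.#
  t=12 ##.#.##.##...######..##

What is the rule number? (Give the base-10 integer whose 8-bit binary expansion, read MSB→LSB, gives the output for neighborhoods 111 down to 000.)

61

  ### -> .   bit 7 = 0  t=0,i=7
  ##. -> .   bit 6 = 0  t=0,i=2
  #.# -> #   bit 5 = 1  t=1,i=0
  #.. -> #   bit 4 = 1  t=0,i=3
  .## -> #   bit 3 = 1  t=0,i=1
  .#. -> #   bit 2 = 1  t=0,i=18
  ..# -> .   bit 1 = 0  t=0,i=0
  ... -> #   bit 0 = 1  t=0,i=4
  bits 00111101 = 61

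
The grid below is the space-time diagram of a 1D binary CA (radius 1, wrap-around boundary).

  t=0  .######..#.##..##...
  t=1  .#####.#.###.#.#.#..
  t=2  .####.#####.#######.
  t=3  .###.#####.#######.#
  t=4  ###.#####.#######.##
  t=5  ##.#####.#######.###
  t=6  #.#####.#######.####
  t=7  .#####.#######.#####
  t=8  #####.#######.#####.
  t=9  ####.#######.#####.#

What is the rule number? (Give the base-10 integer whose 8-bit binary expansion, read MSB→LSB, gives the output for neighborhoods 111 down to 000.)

188

  ### -> #   bit 7 = 1  t=0,i=2
  ##. -> .   bit 6 = 0  t=0,i=6
  #.# -> #   bit 5 = 1  t=0,i=10
  #.. -> #   bit 4 = 1  t=0,i=7
  .## -> #   bit 3 = 1  t=0,i=1
  .#. -> #   bit 2 = 1  t=0,i=9
  ..# -> .   bit 1 = 0  t=0,i=0
  ... -> .   bit 0 = 0  t=0,i=18
  bits 10111100 = 188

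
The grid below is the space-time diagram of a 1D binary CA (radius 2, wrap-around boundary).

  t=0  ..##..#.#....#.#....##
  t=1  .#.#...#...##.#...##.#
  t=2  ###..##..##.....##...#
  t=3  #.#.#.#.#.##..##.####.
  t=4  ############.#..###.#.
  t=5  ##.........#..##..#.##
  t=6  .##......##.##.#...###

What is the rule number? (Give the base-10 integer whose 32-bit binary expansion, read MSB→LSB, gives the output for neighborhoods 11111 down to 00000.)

971677198

  [31] ##### => .  t=4,i=2
  [30] ####. => .  t=2,i=1
  [29] ###.# => #  t=3,i=20
  [28] ###.. => #  t=2,i=2
  [27] ##.## => #  t=3,i=16
  [26] ##.#. => .  t=1,i=13
  [25] ##..# => .  t=0,i=0
  [24] ##... => #  t=2,i=11
  [23] #.### => #  t=3,i=17
  [22] #.##. => #  t=3,i=10
  [21] #.#.# => #  t=1,i=1
  [20] #.#.. => .  t=0,i=8
  [19] #..## => #  t=0,i=1
  [18] #..#. => .  t=0,i=5
  [17] #...# => #  t=1,i=5
  [16] #.... => .  t=0,i=10
  [15] .#### => #  t=2,i=0
  [14] .###. => .  t=4,i=17
  [13] .##.# => .  t=1,i=12
  [12] .##.. => #  t=0,i=3
  [11] .#.## => #  t=3,i=9
  [10] .#.#. => #  t=0,i=7
  [9] .#..# => #  t=4,i=14
  [8] .#... => .  t=0,i=9
  [7] ..### => .  t=2,i=21
  [6] ..##. => .  t=0,i=2
  [5] ..#.# => .  t=0,i=6
  [4] ..#.. => .  t=1,i=7
  [3] ...## => #  t=0,i=19
  [2] ...#. => #  t=0,i=12
  [1] ....# => #  t=0,i=11
  [0] ..... => .  t=2,i=13
  bits 00111001111010101001111000001110 = 971677198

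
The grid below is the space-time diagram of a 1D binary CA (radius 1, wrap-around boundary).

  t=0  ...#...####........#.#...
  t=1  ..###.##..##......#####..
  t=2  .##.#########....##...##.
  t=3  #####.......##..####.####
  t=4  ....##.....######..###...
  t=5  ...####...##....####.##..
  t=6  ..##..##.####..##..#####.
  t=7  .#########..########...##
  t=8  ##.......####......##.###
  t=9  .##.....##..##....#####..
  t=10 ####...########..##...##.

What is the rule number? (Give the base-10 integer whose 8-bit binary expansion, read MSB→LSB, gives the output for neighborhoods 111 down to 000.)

  [7] ### => .  t=0,i=8
  [6] ##. => #  t=0,i=10
  [5] #.# => #  t=0,i=20
  [4] #.. => #  t=0,i=4
  [3] .## => #  t=0,i=7
  [2] .#. => #  t=0,i=3
  [1] ..# => #  t=0,i=2
  [0] ... => .  t=0,i=0
  bits 01111110 = 126

126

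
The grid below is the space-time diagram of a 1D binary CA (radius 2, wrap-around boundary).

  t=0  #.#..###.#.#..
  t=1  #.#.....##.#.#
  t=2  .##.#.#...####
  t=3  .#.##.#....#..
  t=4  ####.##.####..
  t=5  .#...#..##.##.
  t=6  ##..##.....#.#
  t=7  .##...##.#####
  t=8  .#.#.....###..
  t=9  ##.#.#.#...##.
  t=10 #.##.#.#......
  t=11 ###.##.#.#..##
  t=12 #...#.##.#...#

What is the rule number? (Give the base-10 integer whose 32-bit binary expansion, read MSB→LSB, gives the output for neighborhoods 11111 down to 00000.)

  ##### -> #   bit 31 = 1  t=7,i=11
  ####. -> .   bit 30 = 0  t=2,i=12
  ###.# -> .   bit 29 = 0  t=0,i=7
  ###.. -> #   bit 28 = 1  t=4,i=11
  ##.## -> .   bit 27 = 0  t=2,i=0
  ##.#. -> #   bit 26 = 1  t=0,i=8
  ##..# -> #   bit 25 = 1  t=4,i=12
  ##... -> #   bit 24 = 1  t=6,i=6
  #.### -> #   bit 23 = 1  t=4,i=8
  #.##. -> #   bit 22 = 1  t=1,i=13
  #.#.# -> #   bit 21 = 1  t=0,i=9
  #.#.. -> #   bit 20 = 1  t=0,i=2
  #..## -> .   bit 19 = 0  t=0,i=4
  #..#. -> #   bit 18 = 1  t=0,i=13
  #...# -> .   bit 17 = 0  t=2,i=8
  #.... -> #   bit 16 = 1  t=1,i=4
  .#### -> #   bit 15 = 1  t=2,i=11
  .###. -> .   bit 14 = 0  t=0,i=6
  .##.# -> .   bit 13 = 0  t=1,i=0
  .##.. -> .   bit 12 = 0  t=5,i=12
  .#.## -> #   bit 11 = 1  t=1,i=12
  .#.#. -> .   bit 10 = 0  t=0,i=1
  .#..# -> .   bit 9 = 0  t=0,i=3
  .#... -> .   bit 8 = 0  t=1,i=3
  ..### -> .   bit 7 = 0  t=0,i=5
  ..##. -> .   bit 6 = 0  t=1,i=8
  ..#.# -> #   bit 5 = 1  t=0,i=0
  ..#.. -> #   bit 4 = 1  t=3,i=11
  ...## -> .   bit 3 = 0  t=1,i=7
  ...#. -> #   bit 2 = 1  t=3,i=0
  ....# -> #   bit 1 = 1  t=1,i=6
  ..... -> .   bit 0 = 0  t=1,i=5
  bits 10010111111101011000100000110110 = 2549450806

2549450806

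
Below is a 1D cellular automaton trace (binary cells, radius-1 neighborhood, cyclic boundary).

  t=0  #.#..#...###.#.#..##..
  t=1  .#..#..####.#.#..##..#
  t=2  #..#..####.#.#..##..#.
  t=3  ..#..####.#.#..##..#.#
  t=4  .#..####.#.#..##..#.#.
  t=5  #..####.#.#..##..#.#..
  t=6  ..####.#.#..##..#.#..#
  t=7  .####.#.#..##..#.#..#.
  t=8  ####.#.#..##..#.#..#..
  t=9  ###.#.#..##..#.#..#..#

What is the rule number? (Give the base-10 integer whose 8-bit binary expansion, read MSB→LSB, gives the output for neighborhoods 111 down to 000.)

  ### -> #   bit 7 = 1  t=0,i=10
  ##. -> .   bit 6 = 0  t=0,i=11
  #.# -> #   bit 5 = 1  t=0,i=1
  #.. -> .   bit 4 = 0  t=0,i=3
  .## -> #   bit 3 = 1  t=0,i=9
  .#. -> .   bit 2 = 0  t=0,i=0
  ..# -> #   bit 1 = 1  t=0,i=4
  ... -> #   bit 0 = 1  t=0,i=7
  bits 10101011 = 171

171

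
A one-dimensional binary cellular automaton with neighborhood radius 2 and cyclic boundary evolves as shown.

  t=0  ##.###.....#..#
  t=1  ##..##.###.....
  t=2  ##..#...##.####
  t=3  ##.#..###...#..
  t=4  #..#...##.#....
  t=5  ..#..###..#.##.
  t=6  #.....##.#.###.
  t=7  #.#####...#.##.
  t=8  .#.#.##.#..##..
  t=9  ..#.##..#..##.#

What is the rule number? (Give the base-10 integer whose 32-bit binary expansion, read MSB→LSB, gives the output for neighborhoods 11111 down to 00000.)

1884806219

  [31] ##### => .  t=2,i=13
  [30] ####. => #  t=2,i=0
  [29] ###.# => #  t=0,i=1
  [28] ###.. => #  t=0,i=5
  [27] ##.## => .  t=0,i=2
  [26] ##.#. => .  t=3,i=2
  [25] ##..# => .  t=1,i=2
  [24] ##... => .  t=0,i=6
  [23] #.### => .  t=0,i=3
  [22] #.##. => #  t=5,i=12
  [21] #.#.# => .  t=6,i=9
  [20] #.#.. => #  t=3,i=3
  [19] #..## => .  t=0,i=13
  [18] #..#. => #  t=2,i=3
  [17] #...# => #  t=2,i=6
  [16] #.... => #  t=0,i=7
  [15] .#### => #  t=2,i=12
  [14] .###. => #  t=0,i=0
  [13] .##.# => .  t=1,i=5
  [12] .##.. => #  t=1,i=1
  [11] .#.## => #  t=5,i=11
  [10] .#.#. => #  t=8,i=2
  [9] .#..# => .  t=0,i=12
  [8] .#... => .  t=2,i=5
  [7] ..### => .  t=0,i=14
  [6] ..##. => #  t=1,i=0
  [5] ..#.# => .  t=5,i=10
  [4] ..#.. => .  t=0,i=11
  [3] ...## => #  t=1,i=14
  [2] ...#. => .  t=0,i=10
  [1] ....# => #  t=0,i=9
  [0] ..... => #  t=0,i=8
  bits 01110000010101111101110001001011 = 1884806219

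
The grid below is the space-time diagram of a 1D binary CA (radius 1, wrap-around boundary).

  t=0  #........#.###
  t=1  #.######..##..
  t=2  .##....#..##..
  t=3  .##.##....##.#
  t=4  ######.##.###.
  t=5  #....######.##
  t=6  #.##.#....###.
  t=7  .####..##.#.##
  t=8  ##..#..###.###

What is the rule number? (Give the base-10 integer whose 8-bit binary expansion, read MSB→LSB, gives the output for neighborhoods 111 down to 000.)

  nb ###: next=.  (t=0,i=12, bit7=0)
  nb ##.: next=#  (t=0,i=0, bit6=1)
  nb #.#: next=#  (t=0,i=10, bit5=1)
  nb #..: next=.  (t=0,i=1, bit4=0)
  nb .##: next=#  (t=0,i=11, bit3=1)
  nb .#.: next=.  (t=0,i=9, bit2=0)
  nb ..#: next=.  (t=0,i=8, bit1=0)
  nb ...: next=#  (t=0,i=2, bit0=1)
  bits 01101001 = 105

105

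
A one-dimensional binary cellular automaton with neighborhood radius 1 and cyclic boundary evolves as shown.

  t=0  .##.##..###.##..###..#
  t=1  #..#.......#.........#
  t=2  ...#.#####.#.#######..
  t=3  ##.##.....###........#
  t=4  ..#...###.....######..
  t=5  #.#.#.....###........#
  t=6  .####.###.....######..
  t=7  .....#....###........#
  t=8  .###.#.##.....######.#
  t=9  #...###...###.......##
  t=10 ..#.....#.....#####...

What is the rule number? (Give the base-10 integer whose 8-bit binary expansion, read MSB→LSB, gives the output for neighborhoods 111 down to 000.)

  ### -> .   bit 7 = 0  t=0,i=9
  ##. -> .   bit 6 = 0  t=0,i=2
  #.# -> #   bit 5 = 1  t=0,i=0
  #.. -> .   bit 4 = 0  t=0,i=6
  .## -> .   bit 3 = 0  t=0,i=1
  .#. -> #   bit 2 = 1  t=0,i=21
  ..# -> .   bit 1 = 0  t=0,i=7
  ... -> #   bit 0 = 1  t=1,i=5
  bits 00100101 = 37

37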